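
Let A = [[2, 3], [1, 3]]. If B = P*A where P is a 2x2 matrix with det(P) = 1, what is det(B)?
3

By the multiplicative property of determinants, det(B) = det(P*A) = det(P) * det(A) = det(A),
so the determinant is invariant under multiplication by any determinant-1 matrix; we just need det(A).

det(A) = (2)(3) - (3)(1) = 6 - 3 = 3

Therefore det(B) = 1 * 3 = 3.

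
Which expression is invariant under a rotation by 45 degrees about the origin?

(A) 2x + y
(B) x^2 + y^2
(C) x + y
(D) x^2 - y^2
B

A rotation by 45 degrees sends (x, y) to (sqrt(2)x/2 - sqrt(2)y/2, sqrt(2)x/2 + sqrt(2)y/2).
Substitute the transformed coordinates into each option and compare with the original:
(A) 2x + y  ->  2(sqrt(2)x/2 - sqrt(2)y/2) + (sqrt(2)x/2 + sqrt(2)y/2) = 3sqrt(2)x/2 - sqrt(2)y/2   [differs from 2x + y: not invariant]
(B) x^2 + y^2  ->  (sqrt(2)x/2 - sqrt(2)y/2)^2 + (sqrt(2)x/2 + sqrt(2)y/2)^2 = x^2 + y^2   [equals x^2 + y^2: invariant]
(C) x + y  ->  (sqrt(2)x/2 - sqrt(2)y/2) + (sqrt(2)x/2 + sqrt(2)y/2) = sqrt(2)x   [differs from x + y: not invariant]
(D) x^2 - y^2  ->  (sqrt(2)x/2 - sqrt(2)y/2)^2 - (sqrt(2)x/2 + sqrt(2)y/2)^2 = -2xy   [differs from x^2 - y^2: not invariant]

Only option (B), x^2 + y^2, is unchanged by the transformation.
Geometrically, x^2 + y^2 is the squared distance from the origin, which every rotation about the origin preserves.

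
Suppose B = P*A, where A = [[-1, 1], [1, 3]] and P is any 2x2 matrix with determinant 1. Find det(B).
-4

By the multiplicative property of determinants, det(B) = det(P*A) = det(P) * det(A) = det(A),
so the determinant is invariant under multiplication by any determinant-1 matrix; we just need det(A).

det(A) = (-1)(3) - (1)(1) = -3 - 1 = -4

Therefore det(B) = 1 * (-4) = -4.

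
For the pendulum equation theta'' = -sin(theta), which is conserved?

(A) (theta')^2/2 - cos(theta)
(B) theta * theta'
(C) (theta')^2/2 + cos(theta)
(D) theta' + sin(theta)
A

A first integral I satisfies dI/dt = 0 along every solution. Differentiate each option and use the equation of motion:
(A) d/dt[(theta')^2/2 - cos(theta)] = theta' theta'' + sin(theta) theta' = theta'(-sin(theta)) + theta' sin(theta) = 0
(B) d/dt[theta * theta'] = (theta')^2 + theta theta'' = (theta')^2 - theta sin(theta), not identically 0
(C) d/dt[(theta')^2/2 + cos(theta)] = theta' theta'' - sin(theta) theta' = -2 theta' sin(theta), not identically 0
(D) d/dt[theta' + sin(theta)] = theta'' + cos(theta) theta' = -sin(theta) + theta' cos(theta), not identically 0

Only (A) has zero time-derivative. This is the total energy: kinetic (theta')^2/2 plus potential -cos(theta).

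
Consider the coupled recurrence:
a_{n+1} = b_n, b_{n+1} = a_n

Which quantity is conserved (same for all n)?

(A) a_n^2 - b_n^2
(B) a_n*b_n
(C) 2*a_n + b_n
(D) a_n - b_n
B

Replace a_n by a_{n+1} = b_n and b_n by b_{n+1} = a_n in each option and simplify:
(A) a_n^2 - b_n^2  ->  (b_n)^2 - (a_n)^2 = -a_n^2 + b_n^2   [not conserved]
(B) a_n*b_n  ->  (b_n)*(a_n) = a_n*b_n   [conserved]
(C) 2*a_n + b_n  ->  2*(b_n) + (a_n) = a_n + 2*b_n   [not conserved]
(D) a_n - b_n  ->  (b_n) - (a_n) = -a_n + b_n   [not conserved]

Only (B) a_n*b_n returns to itself after one step, so it is the conserved quantity.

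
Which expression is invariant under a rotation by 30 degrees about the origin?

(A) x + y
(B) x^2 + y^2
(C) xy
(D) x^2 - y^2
B

A rotation by 30 degrees sends (x, y) to (sqrt(3)x/2 - y/2, x/2 + sqrt(3)y/2).
Substitute the transformed coordinates into each option and compare with the original:
(A) x + y  ->  (sqrt(3)x/2 - y/2) + (x/2 + sqrt(3)y/2) = x/2 + sqrt(3)x/2 - y/2 + sqrt(3)y/2   [differs from x + y: not invariant]
(B) x^2 + y^2  ->  (sqrt(3)x/2 - y/2)^2 + (x/2 + sqrt(3)y/2)^2 = x^2 + y^2   [equals x^2 + y^2: invariant]
(C) xy  ->  (sqrt(3)x/2 - y/2)(x/2 + sqrt(3)y/2) = sqrt(3)x^2/4 + xy/2 - sqrt(3)y^2/4   [differs from xy: not invariant]
(D) x^2 - y^2  ->  (sqrt(3)x/2 - y/2)^2 - (x/2 + sqrt(3)y/2)^2 = x^2/2 - sqrt(3)xy - y^2/2   [differs from x^2 - y^2: not invariant]

Only option (B), x^2 + y^2, is unchanged by the transformation.
Geometrically, x^2 + y^2 is the squared distance from the origin, which every rotation about the origin preserves.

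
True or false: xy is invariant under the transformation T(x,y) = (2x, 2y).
False

Substitute T(x,y) = (2x, 2y) into the expression and compare with the original.

Original: xy
After applying T: (2x)(2y) = 4xy

This differs from the original xy (difference: 3xy), so the expression is NOT invariant.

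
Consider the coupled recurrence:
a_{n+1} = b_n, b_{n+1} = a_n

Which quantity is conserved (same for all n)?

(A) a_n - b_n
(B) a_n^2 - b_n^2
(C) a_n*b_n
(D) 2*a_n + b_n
C

Replace a_n by a_{n+1} = b_n and b_n by b_{n+1} = a_n in each option and simplify:
(A) a_n - b_n  ->  (b_n) - (a_n) = -a_n + b_n   [not conserved]
(B) a_n^2 - b_n^2  ->  (b_n)^2 - (a_n)^2 = -a_n^2 + b_n^2   [not conserved]
(C) a_n*b_n  ->  (b_n)*(a_n) = a_n*b_n   [conserved]
(D) 2*a_n + b_n  ->  2*(b_n) + (a_n) = a_n + 2*b_n   [not conserved]

Only (C) a_n*b_n returns to itself after one step, so it is the conserved quantity.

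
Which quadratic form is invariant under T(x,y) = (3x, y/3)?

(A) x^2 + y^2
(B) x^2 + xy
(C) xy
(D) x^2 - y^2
C

T multiplies x by 3 and divides y by 3.
Substitute the transformed coordinates into each option and compare with the original:
(A) x^2 + y^2  ->  (3x)^2 + (y/3)^2 = 9x^2 + y^2/9   [differs from x^2 + y^2: not invariant]
(B) x^2 + xy  ->  (3x)^2 + (3x)(y/3) = 9x^2 + xy   [differs from x^2 + xy: not invariant]
(C) xy  ->  (3x)(y/3) = xy   [equals xy: invariant]
(D) x^2 - y^2  ->  (3x)^2 - (y/3)^2 = 9x^2 - y^2/9   [differs from x^2 - y^2: not invariant]

Only option (C), xy, is unchanged by the transformation.
The factors 3 and 1/3 cancel only in the pure product xy.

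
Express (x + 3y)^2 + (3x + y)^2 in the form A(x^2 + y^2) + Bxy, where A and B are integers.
10(x^2 + y^2) + 12xy

Expanding: (x + 3y)^2 = x^2 + 6xy + 9y^2
(3x + y)^2 = 9x^2 + 6xy + y^2
Sum = (1+9)(x^2+y^2) + 12xy = 10(x^2 + y^2) + 12xy
This is symmetric in x and y.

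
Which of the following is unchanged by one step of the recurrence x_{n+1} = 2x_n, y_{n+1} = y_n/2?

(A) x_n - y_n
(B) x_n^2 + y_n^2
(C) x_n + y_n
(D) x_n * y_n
D

For the recurrence x_{n+1} = 2x_n, y_{n+1} = y_n/2:

x_{n+1} * y_{n+1} = (2x_n) * (y_n/2) = x_n * y_n
The product is conserved.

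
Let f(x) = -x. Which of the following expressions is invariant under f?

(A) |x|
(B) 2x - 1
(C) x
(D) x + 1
A

For f(x) = -x:
Applying f replaces x by -x. Since |-x| = |x|, the absolute value is unchanged by f, whereas x -> -x, 2x - 1 -> -2x - 1 and x + 1 -> -x + 1 all change.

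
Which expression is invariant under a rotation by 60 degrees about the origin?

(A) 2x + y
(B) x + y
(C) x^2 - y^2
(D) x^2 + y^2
D

A rotation by 60 degrees sends (x, y) to (x/2 - sqrt(3)y/2, sqrt(3)x/2 + y/2).
Substitute the transformed coordinates into each option and compare with the original:
(A) 2x + y  ->  2(x/2 - sqrt(3)y/2) + (sqrt(3)x/2 + y/2) = sqrt(3)x/2 + x - sqrt(3)y + y/2   [differs from 2x + y: not invariant]
(B) x + y  ->  (x/2 - sqrt(3)y/2) + (sqrt(3)x/2 + y/2) = x/2 + sqrt(3)x/2 - sqrt(3)y/2 + y/2   [differs from x + y: not invariant]
(C) x^2 - y^2  ->  (x/2 - sqrt(3)y/2)^2 - (sqrt(3)x/2 + y/2)^2 = -x^2/2 - sqrt(3)xy + y^2/2   [differs from x^2 - y^2: not invariant]
(D) x^2 + y^2  ->  (x/2 - sqrt(3)y/2)^2 + (sqrt(3)x/2 + y/2)^2 = x^2 + y^2   [equals x^2 + y^2: invariant]

Only option (D), x^2 + y^2, is unchanged by the transformation.
Geometrically, x^2 + y^2 is the squared distance from the origin, which every rotation about the origin preserves.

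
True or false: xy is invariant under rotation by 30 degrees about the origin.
False

Applying rotation by 30 degrees: x' = x*cos(30 degrees) - y*sin(30 degrees) = sqrt(3)x/2 - y/2, y' = x*sin(30 degrees) + y*cos(30 degrees) = x/2 + sqrt(3)y/2

Substituting into xy:
(sqrt(3)x/2 - y/2)(x/2 + sqrt(3)y/2)
= sqrt(3)x^2/4 + xy/2 - sqrt(3)y^2/4

This differs from the original expression xy, so it is NOT invariant.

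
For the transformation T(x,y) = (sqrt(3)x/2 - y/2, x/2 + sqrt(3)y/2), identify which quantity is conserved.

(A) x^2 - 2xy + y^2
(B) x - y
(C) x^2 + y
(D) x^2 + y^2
D

An expression E(x,y) is invariant under T if E(T(x,y)) = E(x,y). Here T(x,y) = (sqrt(3)x/2 - y/2, x/2 + sqrt(3)y/2).
Substitute the transformed coordinates into each option and compare with the original:
(A) x^2 - 2xy + y^2  ->  (sqrt(3)x/2 - y/2)^2 - 2(sqrt(3)x/2 - y/2)(x/2 + sqrt(3)y/2) + (x/2 + sqrt(3)y/2)^2 = -sqrt(3)x^2/2 + x^2 - xy + sqrt(3)y^2/2 + y^2   [differs from x^2 - 2xy + y^2: not invariant]
(B) x - y  ->  (sqrt(3)x/2 - y/2) - (x/2 + sqrt(3)y/2) = -x/2 + sqrt(3)x/2 - sqrt(3)y/2 - y/2   [differs from x - y: not invariant]
(C) x^2 + y  ->  (sqrt(3)x/2 - y/2)^2 + (x/2 + sqrt(3)y/2) = 3x^2/4 - sqrt(3)xy/2 + x/2 + y^2/4 + sqrt(3)y/2   [differs from x^2 + y: not invariant]
(D) x^2 + y^2  ->  (sqrt(3)x/2 - y/2)^2 + (x/2 + sqrt(3)y/2)^2 = x^2 + y^2   [equals x^2 + y^2: invariant]

Only option (D), x^2 + y^2, is unchanged by the transformation.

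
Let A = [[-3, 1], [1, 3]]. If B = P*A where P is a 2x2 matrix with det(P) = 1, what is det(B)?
-10

By the multiplicative property of determinants, det(B) = det(P*A) = det(P) * det(A) = det(A),
so the determinant is invariant under multiplication by any determinant-1 matrix; we just need det(A).

det(A) = (-3)(3) - (1)(1) = -9 - 1 = -10

Therefore det(B) = 1 * (-10) = -10.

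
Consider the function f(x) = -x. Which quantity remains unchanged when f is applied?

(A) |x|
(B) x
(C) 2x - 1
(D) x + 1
A

For f(x) = -x:
Applying f replaces x by -x. Since |-x| = |x|, the absolute value is unchanged by f, whereas x -> -x, 2x - 1 -> -2x - 1 and x + 1 -> -x + 1 all change.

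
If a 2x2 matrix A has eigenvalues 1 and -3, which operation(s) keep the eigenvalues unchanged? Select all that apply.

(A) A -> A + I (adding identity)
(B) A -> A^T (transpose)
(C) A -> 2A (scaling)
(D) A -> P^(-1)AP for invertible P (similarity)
B and D

Eigenvalues are preserved by:
1. Similarity transformations: A -> P^(-1)AP (same characteristic polynomial)
2. Transpose: A^T has the same eigenvalues as A

Eigenvalues are NOT preserved by:
- Adding identity: eigenvalues become 1+1, -3+1
- Scaling: eigenvalues become 2, -6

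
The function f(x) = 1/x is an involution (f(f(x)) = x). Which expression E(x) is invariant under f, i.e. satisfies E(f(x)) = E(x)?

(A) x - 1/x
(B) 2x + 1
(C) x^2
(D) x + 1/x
D

Replace x by f(x) = 1/x in each option and simplify. As a quick numerical cross-check, also compare E(5) with E(f(5)) = E(1/5).

(A) x - 1/x  ->  (1/x) - 1/(1/x) = -x + 1/x; check: E(5) = 24/5 but E(1/5) = -24/5.   [not invariant]
(B) 2x + 1  ->  2(1/x) + 1 = (x + 2)/x; check: E(5) = 11 but E(1/5) = 7/5.   [not invariant]
(C) x^2  ->  (1/x)^2 = x^(-2); check: E(5) = 25 but E(1/5) = 1/25.   [not invariant]
(D) x + 1/x  ->  (1/x) + 1/(1/x), which simplifies back to x + 1/x; check: E(5) = 26/5, E(1/5) = 26/5.   [invariant]

Only (D) is unchanged. E is symmetric under swapping x with f(x) = 1/x, which is exactly what an involution does.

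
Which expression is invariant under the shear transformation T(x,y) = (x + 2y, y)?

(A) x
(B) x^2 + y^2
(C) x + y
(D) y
D

Under the shear T(x,y) = (x + 2y, y):
Substitute the transformed coordinates into each option and compare with the original:
(A) x  ->  (x + 2y) = x + 2y   [differs from x: not invariant]
(B) x^2 + y^2  ->  (x + 2y)^2 + (y)^2 = x^2 + 4xy + 5y^2   [differs from x^2 + y^2: not invariant]
(C) x + y  ->  (x + 2y) + (y) = x + 3y   [differs from x + y: not invariant]
(D) y  ->  (y) = y   [equals y: invariant]

Only option (D), y, is unchanged by the transformation.
A horizontal shear moves points parallel to the x-axis, so the y-coordinate (and any function of y alone) is unchanged.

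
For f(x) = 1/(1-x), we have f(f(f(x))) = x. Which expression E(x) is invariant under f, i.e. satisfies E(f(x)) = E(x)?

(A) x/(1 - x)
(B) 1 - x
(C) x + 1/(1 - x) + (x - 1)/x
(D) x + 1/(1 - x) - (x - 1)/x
C

Replace x by f(x) = 1/(1 - x) in each option and simplify. As a quick numerical cross-check, also compare E(5) with E(f(5)) = E(-1/4).

(A) x/(1 - x)  ->  (1/(1 - x))/(1 - (1/(1 - x))) = -1/x; check: E(5) = -5/4 but E(-1/4) = -1/5.   [not invariant]
(B) 1 - x  ->  1 - (1/(1 - x)) = x/(x - 1); check: E(5) = -4 but E(-1/4) = 5/4.   [not invariant]
(C) x + 1/(1 - x) + (x - 1)/x  ->  (1/(1 - x)) + 1/(1 - (1/(1 - x))) + ((1/(1 - x)) - 1)/(1/(1 - x)), which simplifies back to x + 1/(1 - x) + (x - 1)/x; check: E(5) = 111/20, E(-1/4) = 111/20.   [invariant]
(D) x + 1/(1 - x) - (x - 1)/x  ->  (1/(1 - x)) + 1/(1 - (1/(1 - x))) - ((1/(1 - x)) - 1)/(1/(1 - x)) = (x^2(1 - x) - x + (x - 1)^2)/(x(x - 1)); check: E(5) = 79/20 but E(-1/4) = -89/20.   [not invariant]

Only (C) is unchanged. Indeed f(f(x)) = 1/(1 - 1/(1-x)) = (1-x)/(-x) = (x-1)/x, so E(x) = x + f(x) + f(f(x)) is the sum over the whole 3-cycle; applying f just permutes the three terms cyclically (x -> f(x) -> f(f(x)) -> x), leaving the sum unchanged.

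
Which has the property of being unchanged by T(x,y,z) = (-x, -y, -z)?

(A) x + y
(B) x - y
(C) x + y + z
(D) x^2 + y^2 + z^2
D

Apply T(x,y,z) = (-x, -y, -z) to each option, i.e. replace (x, y, z) by the transformed coordinates.
Substitute the transformed coordinates into each option and compare with the original:
(A) x + y  ->  (-x) + (-y) = -x - y   [differs from x + y: not invariant]
(B) x - y  ->  (-x) - (-y) = -x + y   [differs from x - y: not invariant]
(C) x + y + z  ->  (-x) + (-y) + (-z) = -x - y - z   [differs from x + y + z: not invariant]
(D) x^2 + y^2 + z^2  ->  (-x)^2 + (-y)^2 + (-z)^2 = x^2 + y^2 + z^2   [equals x^2 + y^2 + z^2: invariant]

Only option (D), x^2 + y^2 + z^2, is unchanged by the transformation.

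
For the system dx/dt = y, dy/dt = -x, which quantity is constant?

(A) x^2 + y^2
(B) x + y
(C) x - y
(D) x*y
A

A first integral I satisfies dI/dt = 0 along every solution. Differentiate each option and use the equation of motion:
(A) d/dt[x^2 + y^2] = 2x*dx/dt + 2y*dy/dt = 2x*y + 2y*(-x) = 0
(B) d/dt[x + y] = y + (-x) = y - x, not identically 0
(C) d/dt[x - y] = y - (-x) = x + y, not identically 0
(D) d/dt[x*y] = (dx/dt)y + x(dy/dt) = y^2 - x^2, not identically 0

Only (A) has zero time-derivative. So x^2 + y^2 (the squared radius; trajectories are circles) is the conserved quantity.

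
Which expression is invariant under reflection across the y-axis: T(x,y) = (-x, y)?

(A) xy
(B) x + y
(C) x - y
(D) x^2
D

The map is reflection across the y-axis: T(x,y) = (-x, y).
Substitute the transformed coordinates into each option and compare with the original:
(A) xy  ->  (-x)(y) = -xy   [differs from xy: not invariant]
(B) x + y  ->  (-x) + (y) = -x + y   [differs from x + y: not invariant]
(C) x - y  ->  (-x) - (y) = -x - y   [differs from x - y: not invariant]
(D) x^2  ->  (-x)^2 = x^2   [equals x^2: invariant]

Only option (D), x^2, is unchanged by the transformation.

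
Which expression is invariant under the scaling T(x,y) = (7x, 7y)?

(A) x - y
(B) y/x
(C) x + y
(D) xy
B

Under the uniform scaling T(x,y) = (7x, 7y):
Substitute the transformed coordinates into each option and compare with the original:
(A) x - y  ->  (7x) - (7y) = 7x - 7y   [differs from x - y: not invariant]
(B) y/x  ->  (7y)/(7x) = y/x   [equals y/x: invariant]
(C) x + y  ->  (7x) + (7y) = 7x + 7y   [differs from x + y: not invariant]
(D) xy  ->  (7x)(7y) = 49xy   [differs from xy: not invariant]

Only option (B), y/x, is unchanged by the transformation.
The common factor 7 cancels in a ratio of coordinates, while sums, products and sums of squares pick up factors of 7 or 49.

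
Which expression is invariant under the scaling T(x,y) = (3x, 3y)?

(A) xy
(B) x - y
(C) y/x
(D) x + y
C

Under the uniform scaling T(x,y) = (3x, 3y):
Substitute the transformed coordinates into each option and compare with the original:
(A) xy  ->  (3x)(3y) = 9xy   [differs from xy: not invariant]
(B) x - y  ->  (3x) - (3y) = 3x - 3y   [differs from x - y: not invariant]
(C) y/x  ->  (3y)/(3x) = y/x   [equals y/x: invariant]
(D) x + y  ->  (3x) + (3y) = 3x + 3y   [differs from x + y: not invariant]

Only option (C), y/x, is unchanged by the transformation.
The common factor 3 cancels in a ratio of coordinates, while sums, products and sums of squares pick up factors of 3 or 9.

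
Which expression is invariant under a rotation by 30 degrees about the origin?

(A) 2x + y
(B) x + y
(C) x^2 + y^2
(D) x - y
C

A rotation by 30 degrees sends (x, y) to (sqrt(3)x/2 - y/2, x/2 + sqrt(3)y/2).
Substitute the transformed coordinates into each option and compare with the original:
(A) 2x + y  ->  2(sqrt(3)x/2 - y/2) + (x/2 + sqrt(3)y/2) = x/2 + sqrt(3)x - y + sqrt(3)y/2   [differs from 2x + y: not invariant]
(B) x + y  ->  (sqrt(3)x/2 - y/2) + (x/2 + sqrt(3)y/2) = x/2 + sqrt(3)x/2 - y/2 + sqrt(3)y/2   [differs from x + y: not invariant]
(C) x^2 + y^2  ->  (sqrt(3)x/2 - y/2)^2 + (x/2 + sqrt(3)y/2)^2 = x^2 + y^2   [equals x^2 + y^2: invariant]
(D) x - y  ->  (sqrt(3)x/2 - y/2) - (x/2 + sqrt(3)y/2) = -x/2 + sqrt(3)x/2 - sqrt(3)y/2 - y/2   [differs from x - y: not invariant]

Only option (C), x^2 + y^2, is unchanged by the transformation.
Geometrically, x^2 + y^2 is the squared distance from the origin, which every rotation about the origin preserves.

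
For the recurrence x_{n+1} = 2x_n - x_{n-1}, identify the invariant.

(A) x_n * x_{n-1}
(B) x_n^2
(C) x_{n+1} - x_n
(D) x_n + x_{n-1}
C

For the recurrence x_{n+1} = 2x_n - x_{n-1}:

If x_{n+1} = 2x_n - x_{n-1}, then:
x_{n+1} - x_n = x_n - x_{n-1}
The first difference is constant throughout the sequence.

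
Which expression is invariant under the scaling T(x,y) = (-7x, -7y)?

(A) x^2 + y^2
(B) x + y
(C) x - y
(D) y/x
D

Under the uniform scaling T(x,y) = (-7x, -7y):
Substitute the transformed coordinates into each option and compare with the original:
(A) x^2 + y^2  ->  (-7x)^2 + (-7y)^2 = 49x^2 + 49y^2   [differs from x^2 + y^2: not invariant]
(B) x + y  ->  (-7x) + (-7y) = -7x - 7y   [differs from x + y: not invariant]
(C) x - y  ->  (-7x) - (-7y) = -7x + 7y   [differs from x - y: not invariant]
(D) y/x  ->  (-7y)/(-7x) = y/x   [equals y/x: invariant]

Only option (D), y/x, is unchanged by the transformation.
The common factor -7 cancels in a ratio of coordinates, while sums, products and sums of squares pick up factors of -7 or 49.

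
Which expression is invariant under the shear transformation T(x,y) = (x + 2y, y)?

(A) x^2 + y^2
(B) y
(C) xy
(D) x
B

Under the shear T(x,y) = (x + 2y, y):
Substitute the transformed coordinates into each option and compare with the original:
(A) x^2 + y^2  ->  (x + 2y)^2 + (y)^2 = x^2 + 4xy + 5y^2   [differs from x^2 + y^2: not invariant]
(B) y  ->  (y) = y   [equals y: invariant]
(C) xy  ->  (x + 2y)(y) = xy + 2y^2   [differs from xy: not invariant]
(D) x  ->  (x + 2y) = x + 2y   [differs from x: not invariant]

Only option (B), y, is unchanged by the transformation.
A horizontal shear moves points parallel to the x-axis, so the y-coordinate (and any function of y alone) is unchanged.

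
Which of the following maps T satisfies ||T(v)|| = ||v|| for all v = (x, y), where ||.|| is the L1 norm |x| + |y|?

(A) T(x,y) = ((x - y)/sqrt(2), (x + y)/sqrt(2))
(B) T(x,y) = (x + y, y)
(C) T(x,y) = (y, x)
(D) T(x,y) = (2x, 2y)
C

A transformation preserves a norm if ||T(v)|| = ||v|| for every v; a single vector where the norm changes rules an option out.

(A) T(x,y) = ((x - y)/sqrt(2), (x + y)/sqrt(2)): v = (1, 0) has norm |1| + |0| = 1, but T(v) = (sqrt(2)/2, sqrt(2)/2) has norm sqrt(2) -- not preserved.
(B) T(x,y) = (x + y, y): v = (0, 1) has norm |0| + |1| = 1, but T(v) = (1, 1) has norm 2 -- not preserved.
(C) T(x,y) = (y, x): preserves the norm -- it only permutes the coordinates and/or flips signs, which leaves |x| + |y| unchanged.
(D) T(x,y) = (2x, 2y): v = (1, 0) has norm |1| + |0| = 1, but T(v) = (2, 0) has norm 2 -- not preserved.

Therefore the answer is (C).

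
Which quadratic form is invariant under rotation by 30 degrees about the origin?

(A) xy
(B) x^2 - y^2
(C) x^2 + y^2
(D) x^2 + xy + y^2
C

Rotation by 30 degrees sends (x, y) to (sqrt(3)x/2 - y/2, x/2 + sqrt(3)y/2).
Substitute the transformed coordinates into each option and compare with the original:
(A) xy  ->  (sqrt(3)x/2 - y/2)(x/2 + sqrt(3)y/2) = sqrt(3)x^2/4 + xy/2 - sqrt(3)y^2/4   [differs from xy: not invariant]
(B) x^2 - y^2  ->  (sqrt(3)x/2 - y/2)^2 - (x/2 + sqrt(3)y/2)^2 = x^2/2 - sqrt(3)xy - y^2/2   [differs from x^2 - y^2: not invariant]
(C) x^2 + y^2  ->  (sqrt(3)x/2 - y/2)^2 + (x/2 + sqrt(3)y/2)^2 = x^2 + y^2   [equals x^2 + y^2: invariant]
(D) x^2 + xy + y^2  ->  (sqrt(3)x/2 - y/2)^2 + (sqrt(3)x/2 - y/2)(x/2 + sqrt(3)y/2) + (x/2 + sqrt(3)y/2)^2 = sqrt(3)x^2/4 + x^2 + xy/2 - sqrt(3)y^2/4 + y^2   [differs from x^2 + xy + y^2: not invariant]

Only option (C), x^2 + y^2, is unchanged by the transformation.
x^2 + y^2 is the squared distance from the origin, which rotations preserve.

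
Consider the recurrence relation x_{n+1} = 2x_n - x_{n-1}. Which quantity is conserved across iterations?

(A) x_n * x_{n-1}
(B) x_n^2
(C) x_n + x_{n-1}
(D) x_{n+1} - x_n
D

For the recurrence x_{n+1} = 2x_n - x_{n-1}:

If x_{n+1} = 2x_n - x_{n-1}, then:
x_{n+1} - x_n = x_n - x_{n-1}
The first difference is constant throughout the sequence.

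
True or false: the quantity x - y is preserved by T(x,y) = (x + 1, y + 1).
True

Substitute T(x,y) = (x + 1, y + 1) into the expression and compare with the original.

Original: x - y
After applying T: (x + 1) - (y + 1) = x - y

This is identical to the original x - y, so the expression is invariant.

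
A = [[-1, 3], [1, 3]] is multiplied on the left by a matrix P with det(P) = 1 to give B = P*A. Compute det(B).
-6

By the multiplicative property of determinants, det(B) = det(P*A) = det(P) * det(A) = det(A),
so the determinant is invariant under multiplication by any determinant-1 matrix; we just need det(A).

det(A) = (-1)(3) - (3)(1) = -3 - 3 = -6

Therefore det(B) = 1 * (-6) = -6.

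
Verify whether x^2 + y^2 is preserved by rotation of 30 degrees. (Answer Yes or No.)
Yes

Applying rotation by 30 degrees: x' = x*cos(30 degrees) - y*sin(30 degrees) = sqrt(3)x/2 - y/2, y' = x*sin(30 degrees) + y*cos(30 degrees) = x/2 + sqrt(3)y/2

Substituting into x^2 + y^2:
(sqrt(3)x/2 - y/2)^2 + (x/2 + sqrt(3)y/2)^2
= x^2 + y^2

This equals the original expression x^2 + y^2, so it IS invariant.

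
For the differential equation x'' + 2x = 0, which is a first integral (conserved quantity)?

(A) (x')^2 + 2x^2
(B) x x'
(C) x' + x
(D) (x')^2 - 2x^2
A

A first integral I satisfies dI/dt = 0 along every solution. Differentiate each option and use the equation of motion:
(A) d/dt[(x')^2 + 2x^2] = 2x'x'' + 4x x' = 2x'(-2x) + 4x x' = 0
(B) d/dt[x x'] = (x')^2 + x x'' = (x')^2 - 2x^2, not identically 0
(C) d/dt[x' + x] = x'' + x' = -2x + x', not identically 0
(D) d/dt[(x')^2 - 2x^2] = 2x'x'' - 4x x' = -8x x', not identically 0

Only (A) has zero time-derivative. So the energy-like quantity (x')^2 + 2x^2 is the first integral.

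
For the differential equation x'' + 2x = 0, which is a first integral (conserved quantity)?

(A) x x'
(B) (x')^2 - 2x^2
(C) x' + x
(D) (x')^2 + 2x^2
D

A first integral I satisfies dI/dt = 0 along every solution. Differentiate each option and use the equation of motion:
(A) d/dt[x x'] = (x')^2 + x x'' = (x')^2 - 2x^2, not identically 0
(B) d/dt[(x')^2 - 2x^2] = 2x'x'' - 4x x' = -8x x', not identically 0
(C) d/dt[x' + x] = x'' + x' = -2x + x', not identically 0
(D) d/dt[(x')^2 + 2x^2] = 2x'x'' + 4x x' = 2x'(-2x) + 4x x' = 0

Only (D) has zero time-derivative. So the energy-like quantity (x')^2 + 2x^2 is the first integral.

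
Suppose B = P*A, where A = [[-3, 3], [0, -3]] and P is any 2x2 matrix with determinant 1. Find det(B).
9

By the multiplicative property of determinants, det(B) = det(P*A) = det(P) * det(A) = det(A),
so the determinant is invariant under multiplication by any determinant-1 matrix; we just need det(A).

det(A) = (-3)(-3) - (3)(0) = 9 - 0 = 9

Therefore det(B) = 1 * 9 = 9.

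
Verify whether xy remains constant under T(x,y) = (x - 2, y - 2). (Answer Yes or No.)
No

Substitute T(x,y) = (x - 2, y - 2) into the expression and compare with the original.

Original: xy
After applying T: (x - 2)(y - 2) = xy - 2x - 2y + 4

This differs from the original xy (difference: -2x - 2y + 4), so the expression is NOT invariant.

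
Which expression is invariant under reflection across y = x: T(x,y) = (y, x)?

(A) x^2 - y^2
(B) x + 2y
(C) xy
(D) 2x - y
C

The map is reflection across y = x: T(x,y) = (y, x).
Substitute the transformed coordinates into each option and compare with the original:
(A) x^2 - y^2  ->  (y)^2 - (x)^2 = -x^2 + y^2   [differs from x^2 - y^2: not invariant]
(B) x + 2y  ->  (y) + 2(x) = 2x + y   [differs from x + 2y: not invariant]
(C) xy  ->  (y)(x) = xy   [equals xy: invariant]
(D) 2x - y  ->  2(y) - (x) = -x + 2y   [differs from 2x - y: not invariant]

Only option (C), xy, is unchanged by the transformation.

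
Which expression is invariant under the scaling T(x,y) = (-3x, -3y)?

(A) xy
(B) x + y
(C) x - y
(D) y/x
D

Under the uniform scaling T(x,y) = (-3x, -3y):
Substitute the transformed coordinates into each option and compare with the original:
(A) xy  ->  (-3x)(-3y) = 9xy   [differs from xy: not invariant]
(B) x + y  ->  (-3x) + (-3y) = -3x - 3y   [differs from x + y: not invariant]
(C) x - y  ->  (-3x) - (-3y) = -3x + 3y   [differs from x - y: not invariant]
(D) y/x  ->  (-3y)/(-3x) = y/x   [equals y/x: invariant]

Only option (D), y/x, is unchanged by the transformation.
The common factor -3 cancels in a ratio of coordinates, while sums, products and sums of squares pick up factors of -3 or 9.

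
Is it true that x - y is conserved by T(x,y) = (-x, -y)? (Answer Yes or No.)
No

Substitute T(x,y) = (-x, -y) into the expression and compare with the original.

Original: x - y
After applying T: (-x) - (-y) = -x + y

This differs from the original x - y (difference: -2x + 2y), so the expression is NOT invariant.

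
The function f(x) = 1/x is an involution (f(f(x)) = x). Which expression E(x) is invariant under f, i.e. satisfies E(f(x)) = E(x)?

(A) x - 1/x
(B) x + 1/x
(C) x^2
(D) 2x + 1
B

Replace x by f(x) = 1/x in each option and simplify. As a quick numerical cross-check, also compare E(4) with E(f(4)) = E(1/4).

(A) x - 1/x  ->  (1/x) - 1/(1/x) = -x + 1/x; check: E(4) = 15/4 but E(1/4) = -15/4.   [not invariant]
(B) x + 1/x  ->  (1/x) + 1/(1/x), which simplifies back to x + 1/x; check: E(4) = 17/4, E(1/4) = 17/4.   [invariant]
(C) x^2  ->  (1/x)^2 = x^(-2); check: E(4) = 16 but E(1/4) = 1/16.   [not invariant]
(D) 2x + 1  ->  2(1/x) + 1 = (x + 2)/x; check: E(4) = 9 but E(1/4) = 3/2.   [not invariant]

Only (B) is unchanged. E is symmetric under swapping x with f(x) = 1/x, which is exactly what an involution does.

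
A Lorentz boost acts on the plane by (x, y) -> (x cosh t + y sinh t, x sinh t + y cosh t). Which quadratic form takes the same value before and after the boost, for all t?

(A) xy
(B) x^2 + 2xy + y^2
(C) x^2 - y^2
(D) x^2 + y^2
C

Write x' = x cosh t + y sinh t, y' = x sinh t + y cosh t and substitute into each option:
(A) xy: (x cosh t + y sinh t)(x sinh t + y cosh t) = xy(cosh^2 t + sinh^2 t) + (x^2 + y^2) sinh t cosh t = xy cosh 2t + (x^2 + y^2)(sinh 2t)/2   [not invariant for t != 0]
(B) x^2 + 2xy + y^2: (x' + y')^2 with x' + y' = (x + y)(cosh t + sinh t) = (x + y)e^t, so it becomes (x + y)^2 e^(2t)   [not invariant for t != 0]
(C) x^2 - y^2: (x cosh t + y sinh t)^2 - (x sinh t + y cosh t)^2 = x^2(cosh^2 t - sinh^2 t) + 2xy(cosh t sinh t - sinh t cosh t) + y^2(sinh^2 t - cosh^2 t) = x^2 - y^2   [invariant, using cosh^2 t - sinh^2 t = 1]
(D) x^2 + y^2: (x cosh t + y sinh t)^2 + (x sinh t + y cosh t)^2 = (x^2 + y^2)(cosh^2 t + sinh^2 t) + 4xy sinh t cosh t = (x^2 + y^2) cosh 2t + 2xy sinh 2t   [not invariant for t != 0]

Only (C) x^2 - y^2 is unchanged; it is the Minkowski form preserved by Lorentz boosts, just as x^2 + y^2 is preserved by ordinary rotations.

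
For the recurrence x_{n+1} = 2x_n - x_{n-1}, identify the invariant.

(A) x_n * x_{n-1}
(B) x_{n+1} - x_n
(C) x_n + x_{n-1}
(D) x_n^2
B

For the recurrence x_{n+1} = 2x_n - x_{n-1}:

If x_{n+1} = 2x_n - x_{n-1}, then:
x_{n+1} - x_n = x_n - x_{n-1}
The first difference is constant throughout the sequence.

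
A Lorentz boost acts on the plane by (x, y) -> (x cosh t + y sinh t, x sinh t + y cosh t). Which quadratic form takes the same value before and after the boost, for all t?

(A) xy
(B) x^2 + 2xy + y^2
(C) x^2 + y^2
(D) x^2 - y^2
D

Write x' = x cosh t + y sinh t, y' = x sinh t + y cosh t and substitute into each option:
(A) xy: (x cosh t + y sinh t)(x sinh t + y cosh t) = xy(cosh^2 t + sinh^2 t) + (x^2 + y^2) sinh t cosh t = xy cosh 2t + (x^2 + y^2)(sinh 2t)/2   [not invariant for t != 0]
(B) x^2 + 2xy + y^2: (x' + y')^2 with x' + y' = (x + y)(cosh t + sinh t) = (x + y)e^t, so it becomes (x + y)^2 e^(2t)   [not invariant for t != 0]
(C) x^2 + y^2: (x cosh t + y sinh t)^2 + (x sinh t + y cosh t)^2 = (x^2 + y^2)(cosh^2 t + sinh^2 t) + 4xy sinh t cosh t = (x^2 + y^2) cosh 2t + 2xy sinh 2t   [not invariant for t != 0]
(D) x^2 - y^2: (x cosh t + y sinh t)^2 - (x sinh t + y cosh t)^2 = x^2(cosh^2 t - sinh^2 t) + 2xy(cosh t sinh t - sinh t cosh t) + y^2(sinh^2 t - cosh^2 t) = x^2 - y^2   [invariant, using cosh^2 t - sinh^2 t = 1]

Only (D) x^2 - y^2 is unchanged; it is the Minkowski form preserved by Lorentz boosts, just as x^2 + y^2 is preserved by ordinary rotations.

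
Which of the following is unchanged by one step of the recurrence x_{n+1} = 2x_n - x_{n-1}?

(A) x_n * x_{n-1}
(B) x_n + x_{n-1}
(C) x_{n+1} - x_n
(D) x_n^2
C

For the recurrence x_{n+1} = 2x_n - x_{n-1}:

If x_{n+1} = 2x_n - x_{n-1}, then:
x_{n+1} - x_n = x_n - x_{n-1}
The first difference is constant throughout the sequence.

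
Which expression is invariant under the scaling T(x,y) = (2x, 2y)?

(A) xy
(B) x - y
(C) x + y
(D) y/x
D

Under the uniform scaling T(x,y) = (2x, 2y):
Substitute the transformed coordinates into each option and compare with the original:
(A) xy  ->  (2x)(2y) = 4xy   [differs from xy: not invariant]
(B) x - y  ->  (2x) - (2y) = 2x - 2y   [differs from x - y: not invariant]
(C) x + y  ->  (2x) + (2y) = 2x + 2y   [differs from x + y: not invariant]
(D) y/x  ->  (2y)/(2x) = y/x   [equals y/x: invariant]

Only option (D), y/x, is unchanged by the transformation.
The common factor 2 cancels in a ratio of coordinates, while sums, products and sums of squares pick up factors of 2 or 4.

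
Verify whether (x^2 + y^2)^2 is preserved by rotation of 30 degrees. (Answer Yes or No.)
Yes

Applying rotation by 30 degrees: x' = x*cos(30 degrees) - y*sin(30 degrees) = sqrt(3)x/2 - y/2, y' = x*sin(30 degrees) + y*cos(30 degrees) = x/2 + sqrt(3)y/2

Substituting into (x^2 + y^2)^2:
((sqrt(3)x/2 - y/2)^2 + (x/2 + sqrt(3)y/2)^2)^2
= x^4 + 2x^2y^2 + y^4 = (x^2 + y^2)^2

This equals the original expression (x^2 + y^2)^2, so it IS invariant.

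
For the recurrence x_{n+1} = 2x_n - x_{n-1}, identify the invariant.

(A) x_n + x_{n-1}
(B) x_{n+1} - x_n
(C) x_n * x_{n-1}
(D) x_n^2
B

For the recurrence x_{n+1} = 2x_n - x_{n-1}:

If x_{n+1} = 2x_n - x_{n-1}, then:
x_{n+1} - x_n = x_n - x_{n-1}
The first difference is constant throughout the sequence.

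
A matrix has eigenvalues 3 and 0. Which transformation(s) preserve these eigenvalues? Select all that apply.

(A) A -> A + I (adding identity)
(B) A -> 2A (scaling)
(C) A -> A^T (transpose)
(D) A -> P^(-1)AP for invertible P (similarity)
C and D

Eigenvalues are preserved by:
1. Similarity transformations: A -> P^(-1)AP (same characteristic polynomial)
2. Transpose: A^T has the same eigenvalues as A

Eigenvalues are NOT preserved by:
- Adding identity: eigenvalues become 3+1, 0+1
- Scaling: eigenvalues become 6, 0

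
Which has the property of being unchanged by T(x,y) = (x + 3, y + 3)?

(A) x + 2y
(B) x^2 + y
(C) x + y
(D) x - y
D

An expression E(x,y) is invariant under T if E(T(x,y)) = E(x,y). Here T(x,y) = (x + 3, y + 3).
Substitute the transformed coordinates into each option and compare with the original:
(A) x + 2y  ->  (x + 3) + 2(y + 3) = x + 2y + 9   [differs from x + 2y: not invariant]
(B) x^2 + y  ->  (x + 3)^2 + (y + 3) = x^2 + 6x + y + 12   [differs from x^2 + y: not invariant]
(C) x + y  ->  (x + 3) + (y + 3) = x + y + 6   [differs from x + y: not invariant]
(D) x - y  ->  (x + 3) - (y + 3) = x - y   [equals x - y: invariant]

Only option (D), x - y, is unchanged by the transformation.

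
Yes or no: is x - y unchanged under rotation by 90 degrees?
No

Applying rotation by 90 degrees: x' = x*cos(90 degrees) - y*sin(90 degrees) = -y, y' = x*sin(90 degrees) + y*cos(90 degrees) = x

Substituting into x - y:
(-y) - (x)
= -x - y

This differs from the original expression x - y, so it is NOT invariant.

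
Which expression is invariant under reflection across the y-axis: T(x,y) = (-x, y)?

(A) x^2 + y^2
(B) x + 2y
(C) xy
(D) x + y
A

The map is reflection across the y-axis: T(x,y) = (-x, y).
Substitute the transformed coordinates into each option and compare with the original:
(A) x^2 + y^2  ->  (-x)^2 + (y)^2 = x^2 + y^2   [equals x^2 + y^2: invariant]
(B) x + 2y  ->  (-x) + 2(y) = -x + 2y   [differs from x + 2y: not invariant]
(C) xy  ->  (-x)(y) = -xy   [differs from xy: not invariant]
(D) x + y  ->  (-x) + (y) = -x + y   [differs from x + y: not invariant]

Only option (A), x^2 + y^2, is unchanged by the transformation.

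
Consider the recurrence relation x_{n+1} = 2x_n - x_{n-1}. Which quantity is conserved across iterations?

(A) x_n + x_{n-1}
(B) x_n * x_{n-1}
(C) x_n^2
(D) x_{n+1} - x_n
D

For the recurrence x_{n+1} = 2x_n - x_{n-1}:

If x_{n+1} = 2x_n - x_{n-1}, then:
x_{n+1} - x_n = x_n - x_{n-1}
The first difference is constant throughout the sequence.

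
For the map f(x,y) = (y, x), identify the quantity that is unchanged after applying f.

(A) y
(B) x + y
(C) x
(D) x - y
B

For f(x,y) = (y, x):
After applying f: x' = y, y' = x. So x' + y' = y + x = x + y.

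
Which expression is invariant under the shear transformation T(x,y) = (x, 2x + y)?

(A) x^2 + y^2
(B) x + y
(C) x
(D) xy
C

Under the shear T(x,y) = (x, 2x + y):
Substitute the transformed coordinates into each option and compare with the original:
(A) x^2 + y^2  ->  (x)^2 + (2x + y)^2 = 5x^2 + 4xy + y^2   [differs from x^2 + y^2: not invariant]
(B) x + y  ->  (x) + (2x + y) = 3x + y   [differs from x + y: not invariant]
(C) x  ->  (x) = x   [equals x: invariant]
(D) xy  ->  (x)(2x + y) = 2x^2 + xy   [differs from xy: not invariant]

Only option (C), x, is unchanged by the transformation.
A vertical shear moves points parallel to the y-axis, so the x-coordinate (and any function of x alone) is unchanged.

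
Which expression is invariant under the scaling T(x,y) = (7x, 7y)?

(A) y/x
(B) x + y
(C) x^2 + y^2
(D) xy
A

Under the uniform scaling T(x,y) = (7x, 7y):
Substitute the transformed coordinates into each option and compare with the original:
(A) y/x  ->  (7y)/(7x) = y/x   [equals y/x: invariant]
(B) x + y  ->  (7x) + (7y) = 7x + 7y   [differs from x + y: not invariant]
(C) x^2 + y^2  ->  (7x)^2 + (7y)^2 = 49x^2 + 49y^2   [differs from x^2 + y^2: not invariant]
(D) xy  ->  (7x)(7y) = 49xy   [differs from xy: not invariant]

Only option (A), y/x, is unchanged by the transformation.
The common factor 7 cancels in a ratio of coordinates, while sums, products and sums of squares pick up factors of 7 or 49.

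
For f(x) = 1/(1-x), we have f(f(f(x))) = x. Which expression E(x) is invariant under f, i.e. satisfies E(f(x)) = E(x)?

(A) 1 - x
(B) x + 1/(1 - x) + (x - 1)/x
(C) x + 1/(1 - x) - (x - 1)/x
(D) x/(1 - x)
B

Replace x by f(x) = 1/(1 - x) in each option and simplify. As a quick numerical cross-check, also compare E(5) with E(f(5)) = E(-1/4).

(A) 1 - x  ->  1 - (1/(1 - x)) = x/(x - 1); check: E(5) = -4 but E(-1/4) = 5/4.   [not invariant]
(B) x + 1/(1 - x) + (x - 1)/x  ->  (1/(1 - x)) + 1/(1 - (1/(1 - x))) + ((1/(1 - x)) - 1)/(1/(1 - x)), which simplifies back to x + 1/(1 - x) + (x - 1)/x; check: E(5) = 111/20, E(-1/4) = 111/20.   [invariant]
(C) x + 1/(1 - x) - (x - 1)/x  ->  (1/(1 - x)) + 1/(1 - (1/(1 - x))) - ((1/(1 - x)) - 1)/(1/(1 - x)) = (x^2(1 - x) - x + (x - 1)^2)/(x(x - 1)); check: E(5) = 79/20 but E(-1/4) = -89/20.   [not invariant]
(D) x/(1 - x)  ->  (1/(1 - x))/(1 - (1/(1 - x))) = -1/x; check: E(5) = -5/4 but E(-1/4) = -1/5.   [not invariant]

Only (B) is unchanged. Indeed f(f(x)) = 1/(1 - 1/(1-x)) = (1-x)/(-x) = (x-1)/x, so E(x) = x + f(x) + f(f(x)) is the sum over the whole 3-cycle; applying f just permutes the three terms cyclically (x -> f(x) -> f(f(x)) -> x), leaving the sum unchanged.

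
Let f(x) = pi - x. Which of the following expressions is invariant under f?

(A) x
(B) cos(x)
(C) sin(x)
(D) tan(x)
C

For f(x) = pi - x:
sin(pi - x) = sin(x), so sine is invariant under this transformation.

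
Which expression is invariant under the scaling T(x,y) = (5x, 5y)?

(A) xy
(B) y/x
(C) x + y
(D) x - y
B

Under the uniform scaling T(x,y) = (5x, 5y):
Substitute the transformed coordinates into each option and compare with the original:
(A) xy  ->  (5x)(5y) = 25xy   [differs from xy: not invariant]
(B) y/x  ->  (5y)/(5x) = y/x   [equals y/x: invariant]
(C) x + y  ->  (5x) + (5y) = 5x + 5y   [differs from x + y: not invariant]
(D) x - y  ->  (5x) - (5y) = 5x - 5y   [differs from x - y: not invariant]

Only option (B), y/x, is unchanged by the transformation.
The common factor 5 cancels in a ratio of coordinates, while sums, products and sums of squares pick up factors of 5 or 25.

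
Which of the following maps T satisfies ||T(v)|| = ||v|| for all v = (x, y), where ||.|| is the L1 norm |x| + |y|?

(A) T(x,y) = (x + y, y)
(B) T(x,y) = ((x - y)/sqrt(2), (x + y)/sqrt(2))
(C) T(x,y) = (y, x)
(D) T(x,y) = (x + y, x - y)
C

A transformation preserves a norm if ||T(v)|| = ||v|| for every v; a single vector where the norm changes rules an option out.

(A) T(x,y) = (x + y, y): v = (0, 1) has norm |0| + |1| = 1, but T(v) = (1, 1) has norm 2 -- not preserved.
(B) T(x,y) = ((x - y)/sqrt(2), (x + y)/sqrt(2)): v = (1, 0) has norm |1| + |0| = 1, but T(v) = (sqrt(2)/2, sqrt(2)/2) has norm sqrt(2) -- not preserved.
(C) T(x,y) = (y, x): preserves the norm -- it only permutes the coordinates and/or flips signs, which leaves |x| + |y| unchanged.
(D) T(x,y) = (x + y, x - y): v = (1, 0) has norm |1| + |0| = 1, but T(v) = (1, 1) has norm 2 -- not preserved.

Therefore the answer is (C).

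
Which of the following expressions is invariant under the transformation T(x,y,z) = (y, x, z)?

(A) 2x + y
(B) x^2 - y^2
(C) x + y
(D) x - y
C

Apply T(x,y,z) = (y, x, z) to each option, i.e. replace (x, y, z) by the transformed coordinates.
Substitute the transformed coordinates into each option and compare with the original:
(A) 2x + y  ->  2(y) + (x) = x + 2y   [differs from 2x + y: not invariant]
(B) x^2 - y^2  ->  (y)^2 - (x)^2 = -x^2 + y^2   [differs from x^2 - y^2: not invariant]
(C) x + y  ->  (y) + (x) = x + y   [equals x + y: invariant]
(D) x - y  ->  (y) - (x) = -x + y   [differs from x - y: not invariant]

Only option (C), x + y, is unchanged by the transformation.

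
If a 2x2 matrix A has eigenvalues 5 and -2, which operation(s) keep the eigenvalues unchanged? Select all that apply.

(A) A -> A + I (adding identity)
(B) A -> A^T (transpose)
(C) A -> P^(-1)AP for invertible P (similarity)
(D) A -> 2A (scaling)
B and C

Eigenvalues are preserved by:
1. Similarity transformations: A -> P^(-1)AP (same characteristic polynomial)
2. Transpose: A^T has the same eigenvalues as A

Eigenvalues are NOT preserved by:
- Adding identity: eigenvalues become 5+1, -2+1
- Scaling: eigenvalues become 10, -4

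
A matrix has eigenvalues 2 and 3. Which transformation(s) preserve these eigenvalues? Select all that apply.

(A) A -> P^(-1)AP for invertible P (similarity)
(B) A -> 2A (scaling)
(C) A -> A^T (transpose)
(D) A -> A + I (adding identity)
A and C

Eigenvalues are preserved by:
1. Similarity transformations: A -> P^(-1)AP (same characteristic polynomial)
2. Transpose: A^T has the same eigenvalues as A

Eigenvalues are NOT preserved by:
- Adding identity: eigenvalues become 2+1, 3+1
- Scaling: eigenvalues become 4, 6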